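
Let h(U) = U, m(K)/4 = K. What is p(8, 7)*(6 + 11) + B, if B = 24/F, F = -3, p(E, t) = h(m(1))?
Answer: 60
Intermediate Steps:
m(K) = 4*K
p(E, t) = 4 (p(E, t) = 4*1 = 4)
B = -8 (B = 24/(-3) = 24*(-⅓) = -8)
p(8, 7)*(6 + 11) + B = 4*(6 + 11) - 8 = 4*17 - 8 = 68 - 8 = 60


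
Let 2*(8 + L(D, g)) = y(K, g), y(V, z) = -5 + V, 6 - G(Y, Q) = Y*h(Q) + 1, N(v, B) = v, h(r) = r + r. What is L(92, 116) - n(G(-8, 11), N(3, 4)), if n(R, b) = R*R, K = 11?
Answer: -32766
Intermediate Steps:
h(r) = 2*r
G(Y, Q) = 5 - 2*Q*Y (G(Y, Q) = 6 - (Y*(2*Q) + 1) = 6 - (2*Q*Y + 1) = 6 - (1 + 2*Q*Y) = 6 + (-1 - 2*Q*Y) = 5 - 2*Q*Y)
n(R, b) = R²
L(D, g) = -5 (L(D, g) = -8 + (-5 + 11)/2 = -8 + (½)*6 = -8 + 3 = -5)
L(92, 116) - n(G(-8, 11), N(3, 4)) = -5 - (5 - 2*11*(-8))² = -5 - (5 + 176)² = -5 - 1*181² = -5 - 1*32761 = -5 - 32761 = -32766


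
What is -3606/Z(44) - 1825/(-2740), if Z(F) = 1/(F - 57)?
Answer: 25689509/548 ≈ 46879.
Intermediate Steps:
Z(F) = 1/(-57 + F)
-3606/Z(44) - 1825/(-2740) = -3606/(1/(-57 + 44)) - 1825/(-2740) = -3606/(1/(-13)) - 1825*(-1/2740) = -3606/(-1/13) + 365/548 = -3606*(-13) + 365/548 = 46878 + 365/548 = 25689509/548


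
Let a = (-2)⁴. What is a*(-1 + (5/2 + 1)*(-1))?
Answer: -72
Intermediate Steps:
a = 16
a*(-1 + (5/2 + 1)*(-1)) = 16*(-1 + (5/2 + 1)*(-1)) = 16*(-1 + (7/2)*(-1)) = 16*(-1 - 7/2) = 16*(-9/2) = -72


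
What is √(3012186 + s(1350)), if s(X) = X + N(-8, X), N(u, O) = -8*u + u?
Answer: 2*√753398 ≈ 1736.0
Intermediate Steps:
N(u, O) = -7*u
s(X) = 56 + X (s(X) = X - 7*(-8) = X + 56 = 56 + X)
√(3012186 + s(1350)) = √(3012186 + (56 + 1350)) = √(3012186 + 1406) = √3013592 = 2*√753398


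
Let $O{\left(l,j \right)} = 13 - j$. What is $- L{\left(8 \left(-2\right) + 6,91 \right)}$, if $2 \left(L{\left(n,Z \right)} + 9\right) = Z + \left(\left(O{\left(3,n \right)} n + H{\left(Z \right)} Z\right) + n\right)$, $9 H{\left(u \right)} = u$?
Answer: $- \frac{3389}{9} \approx -376.56$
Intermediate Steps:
$H{\left(u \right)} = \frac{u}{9}$
$L{\left(n,Z \right)} = -9 + \frac{Z}{2} + \frac{n}{2} + \frac{Z^{2}}{18} + \frac{n \left(13 - n\right)}{2}$ ($L{\left(n,Z \right)} = -9 + \frac{Z + \left(\left(\left(13 - n\right) n + \frac{Z}{9} Z\right) + n\right)}{2} = -9 + \frac{Z + \left(\left(n \left(13 - n\right) + \frac{Z^{2}}{9}\right) + n\right)}{2} = -9 + \frac{Z + \left(\left(\frac{Z^{2}}{9} + n \left(13 - n\right)\right) + n\right)}{2} = -9 + \frac{Z + \left(n + \frac{Z^{2}}{9} + n \left(13 - n\right)\right)}{2} = -9 + \frac{Z + n + \frac{Z^{2}}{9} + n \left(13 - n\right)}{2} = -9 + \left(\frac{Z}{2} + \frac{n}{2} + \frac{Z^{2}}{18} + \frac{n \left(13 - n\right)}{2}\right) = -9 + \frac{Z}{2} + \frac{n}{2} + \frac{Z^{2}}{18} + \frac{n \left(13 - n\right)}{2}$)
$- L{\left(8 \left(-2\right) + 6,91 \right)} = - (-9 + \frac{1}{2} \cdot 91 + 7 \left(8 \left(-2\right) + 6\right) - \frac{\left(8 \left(-2\right) + 6\right)^{2}}{2} + \frac{91^{2}}{18}) = - (-9 + \frac{91}{2} + 7 \left(-16 + 6\right) - \frac{\left(-16 + 6\right)^{2}}{2} + \frac{1}{18} \cdot 8281) = - (-9 + \frac{91}{2} + 7 \left(-10\right) - \frac{\left(-10\right)^{2}}{2} + \frac{8281}{18}) = - (-9 + \frac{91}{2} - 70 - 50 + \frac{8281}{18}) = \left(-1\right) \frac{3389}{9} = - \frac{3389}{9}$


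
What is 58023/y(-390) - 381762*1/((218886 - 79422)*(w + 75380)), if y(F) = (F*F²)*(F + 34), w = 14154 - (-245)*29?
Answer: -288060664561/11262083697852000 ≈ -2.5578e-5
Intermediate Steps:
w = 21259 (w = 14154 - 1*(-7105) = 14154 + 7105 = 21259)
y(F) = F³*(34 + F)
58023/y(-390) - 381762*1/((218886 - 79422)*(w + 75380)) = 58023/(((-390)³*(34 - 390))) - 381762*1/((21259 + 75380)*(218886 - 79422)) = 58023/((-59319000*(-356))) - 381762/(139464*96639) = 58023/21117564000 - 381762/13477661496 = 58023*(1/21117564000) - 381762*1/13477661496 = 2149/782132000 - 21209/748758972 = -288060664561/11262083697852000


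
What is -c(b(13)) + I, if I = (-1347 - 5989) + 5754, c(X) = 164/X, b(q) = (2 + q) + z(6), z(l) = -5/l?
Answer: -135454/85 ≈ -1593.6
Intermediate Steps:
b(q) = 7/6 + q (b(q) = (2 + q) - 5/6 = (2 + q) - 5*⅙ = (2 + q) - ⅚ = 7/6 + q)
I = -1582 (I = -7336 + 5754 = -1582)
-c(b(13)) + I = -164/(7/6 + 13) - 1582 = -164/85/6 - 1582 = -164*6/85 - 1582 = -1*984/85 - 1582 = -984/85 - 1582 = -135454/85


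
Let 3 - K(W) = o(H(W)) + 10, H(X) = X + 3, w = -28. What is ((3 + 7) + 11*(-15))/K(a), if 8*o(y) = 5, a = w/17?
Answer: 1240/61 ≈ 20.328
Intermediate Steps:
H(X) = 3 + X
a = -28/17 ≈ -1.6471
o(y) = 5/8 (o(y) = (1/8)*5 = 5/8)
K(W) = -61/8 (K(W) = 3 - (5/8 + 10) = 3 - 1*85/8 = 3 - 85/8 = -61/8)
((3 + 7) + 11*(-15))/K(a) = ((3 + 7) + 11*(-15))/(-61/8) = (10 - 165)*(-8/61) = -155*(-8/61) = 1240/61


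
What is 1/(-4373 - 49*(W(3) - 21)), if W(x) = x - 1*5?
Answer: -1/3246 ≈ -0.00030807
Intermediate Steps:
W(x) = -5 + x (W(x) = x - 5 = -5 + x)
1/(-4373 - 49*(W(3) - 21)) = 1/(-4373 - 49*((-5 + 3) - 21)) = 1/(-4373 - 49*(-2 - 21)) = 1/(-4373 - 49*(-23)) = 1/(-4373 + 1127) = 1/(-3246) = -1/3246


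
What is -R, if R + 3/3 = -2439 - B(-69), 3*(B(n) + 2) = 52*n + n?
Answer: 1219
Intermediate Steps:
B(n) = -2 + 53*n/3 (B(n) = -2 + (52*n + n)/3 = -2 + (53*n)/3 = -2 + 53*n/3)
R = -1219 (R = -1 + (-2439 - (-2 + (53/3)*(-69))) = -1 + (-2439 - (-2 - 1219)) = -1 + (-2439 - 1*(-1221)) = -1 + (-2439 + 1221) = -1 - 1218 = -1219)
-R = -1*(-1219) = 1219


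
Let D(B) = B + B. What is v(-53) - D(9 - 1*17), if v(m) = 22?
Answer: 38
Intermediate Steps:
D(B) = 2*B
v(-53) - D(9 - 1*17) = 22 - 2*(9 - 1*17) = 22 - 2*(9 - 17) = 22 - 2*(-8) = 22 - 1*(-16) = 22 + 16 = 38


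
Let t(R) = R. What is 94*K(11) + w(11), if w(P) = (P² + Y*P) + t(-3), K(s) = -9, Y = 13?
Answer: -585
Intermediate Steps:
w(P) = -3 + P² + 13*P (w(P) = (P² + 13*P) - 3 = -3 + P² + 13*P)
94*K(11) + w(11) = 94*(-9) + (-3 + 11² + 13*11) = -846 + (-3 + 121 + 143) = -846 + 261 = -585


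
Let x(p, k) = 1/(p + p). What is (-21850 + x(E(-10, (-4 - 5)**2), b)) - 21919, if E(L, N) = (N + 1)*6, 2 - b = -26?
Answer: -43068695/984 ≈ -43769.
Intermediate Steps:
b = 28 (b = 2 - 1*(-26) = 2 + 26 = 28)
E(L, N) = 6 + 6*N (E(L, N) = (1 + N)*6 = 6 + 6*N)
x(p, k) = 1/(2*p)
(-21850 + x(E(-10, (-4 - 5)**2), b)) - 21919 = (-21850 + 1/(2*(6 + 6*(-4 - 5)**2))) - 21919 = (-21850 + 1/(2*(6 + 6*(-9)**2))) - 21919 = (-21850 + 1/(2*(6 + 6*81))) - 21919 = (-21850 + 1/(2*(6 + 486))) - 21919 = (-21850 + (1/2)/492) - 21919 = (-21850 + (1/2)*(1/492)) - 21919 = (-21850 + 1/984) - 21919 = -21500399/984 - 21919 = -43068695/984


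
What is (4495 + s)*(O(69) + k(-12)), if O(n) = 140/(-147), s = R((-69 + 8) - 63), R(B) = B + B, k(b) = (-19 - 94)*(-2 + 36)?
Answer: -342741394/21 ≈ -1.6321e+7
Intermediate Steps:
k(b) = -3842 (k(b) = -113*34 = -3842)
R(B) = 2*B
s = -248 (s = 2*((-69 + 8) - 63) = 2*(-61 - 63) = 2*(-124) = -248)
O(n) = -20/21 (O(n) = 140*(-1/147) = -20/21)
(4495 + s)*(O(69) + k(-12)) = (4495 - 248)*(-20/21 - 3842) = 4247*(-80702/21) = -342741394/21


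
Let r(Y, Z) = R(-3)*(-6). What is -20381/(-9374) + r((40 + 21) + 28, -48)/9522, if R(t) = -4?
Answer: 32382143/14876538 ≈ 2.1767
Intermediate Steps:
r(Y, Z) = 24 (r(Y, Z) = -4*(-6) = 24)
-20381/(-9374) + r((40 + 21) + 28, -48)/9522 = -20381/(-9374) + 24/9522 = -20381*(-1/9374) + 24*(1/9522) = 20381/9374 + 4/1587 = 32382143/14876538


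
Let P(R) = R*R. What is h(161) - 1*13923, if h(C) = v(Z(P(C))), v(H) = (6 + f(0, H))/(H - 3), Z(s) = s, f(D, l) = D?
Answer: -180428154/12959 ≈ -13923.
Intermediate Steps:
P(R) = R²
v(H) = 6/(-3 + H) (v(H) = (6 + 0)/(H - 3) = 6/(-3 + H))
h(C) = 6/(-3 + C²)
h(161) - 1*13923 = 6/(-3 + 161²) - 1*13923 = 6/(-3 + 25921) - 13923 = 6/25918 - 13923 = 6*(1/25918) - 13923 = 3/12959 - 13923 = -180428154/12959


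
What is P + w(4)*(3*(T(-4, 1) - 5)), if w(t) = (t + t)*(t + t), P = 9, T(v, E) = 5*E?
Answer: 9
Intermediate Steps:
w(t) = 4*t² (w(t) = (2*t)*(2*t) = 4*t²)
P + w(4)*(3*(T(-4, 1) - 5)) = 9 + (4*4²)*(3*(5*1 - 5)) = 9 + (4*16)*(3*(5 - 5)) = 9 + 64*(3*0) = 9 + 64*0 = 9 + 0 = 9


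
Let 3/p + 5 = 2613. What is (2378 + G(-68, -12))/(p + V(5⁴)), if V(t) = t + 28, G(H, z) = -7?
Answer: 6183568/1703027 ≈ 3.6309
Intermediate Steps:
p = 3/2608 (p = 3/(-5 + 2613) = 3/2608 ≈ 0.0011503)
V(t) = 28 + t
(2378 + G(-68, -12))/(p + V(5⁴)) = (2378 - 7)/(3/2608 + (28 + 5⁴)) = 2371/(3/2608 + (28 + 625)) = 2371/(3/2608 + 653) = 2371/(1703027/2608) = 2371*(2608/1703027) = 6183568/1703027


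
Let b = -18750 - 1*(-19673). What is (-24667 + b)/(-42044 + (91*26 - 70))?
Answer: 5936/9937 ≈ 0.59736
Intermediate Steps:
b = 923 (b = -18750 + 19673 = 923)
(-24667 + b)/(-42044 + (91*26 - 70)) = (-24667 + 923)/(-42044 + (91*26 - 70)) = -23744/(-42044 + (2366 - 70)) = -23744/(-42044 + 2296) = -23744/(-39748) = -23744*(-1/39748) = 5936/9937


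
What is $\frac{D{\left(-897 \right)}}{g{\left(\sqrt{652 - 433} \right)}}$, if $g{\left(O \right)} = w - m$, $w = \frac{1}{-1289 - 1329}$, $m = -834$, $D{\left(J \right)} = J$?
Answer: $- \frac{2348346}{2183411} \approx -1.0755$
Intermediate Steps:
$w = - \frac{1}{2618}$ ($w = \frac{1}{-2618} = - \frac{1}{2618} \approx -0.00038197$)
$g{\left(O \right)} = \frac{2183411}{2618}$ ($g{\left(O \right)} = - \frac{1}{2618} - -834 = - \frac{1}{2618} + 834 = \frac{2183411}{2618}$)
$\frac{D{\left(-897 \right)}}{g{\left(\sqrt{652 - 433} \right)}} = - \frac{897}{\frac{2183411}{2618}} = \left(-897\right) \frac{2618}{2183411} = - \frac{2348346}{2183411}$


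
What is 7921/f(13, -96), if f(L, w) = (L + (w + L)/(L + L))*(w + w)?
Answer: -102973/24480 ≈ -4.2064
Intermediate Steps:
f(L, w) = 2*w*(L + (L + w)/(2*L)) (f(L, w) = (L + (L + w)/((2*L)))*(2*w) = (L + (L + w)*(1/(2*L)))*(2*w) = (L + (L + w)/(2*L))*(2*w) = 2*w*(L + (L + w)/(2*L)))
7921/f(13, -96) = 7921/((-96*(-96 + 13*(1 + 2*13))/13)) = 7921/((-96*1/13*(-96 + 13*(1 + 26)))) = 7921/((-96*1/13*(-96 + 13*27))) = 7921/((-96*1/13*(-96 + 351))) = 7921/((-96*1/13*255)) = 7921/(-24480/13) = 7921*(-13/24480) = -102973/24480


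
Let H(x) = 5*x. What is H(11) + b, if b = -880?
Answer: -825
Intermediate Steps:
H(11) + b = 5*11 - 880 = 55 - 880 = -825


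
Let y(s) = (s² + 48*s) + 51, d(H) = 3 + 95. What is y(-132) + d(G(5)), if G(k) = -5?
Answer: 11237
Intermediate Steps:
d(H) = 98
y(s) = 51 + s² + 48*s
y(-132) + d(G(5)) = (51 + (-132)² + 48*(-132)) + 98 = (51 + 17424 - 6336) + 98 = 11139 + 98 = 11237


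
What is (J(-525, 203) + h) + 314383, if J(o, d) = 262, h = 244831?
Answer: 559476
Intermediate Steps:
(J(-525, 203) + h) + 314383 = (262 + 244831) + 314383 = 245093 + 314383 = 559476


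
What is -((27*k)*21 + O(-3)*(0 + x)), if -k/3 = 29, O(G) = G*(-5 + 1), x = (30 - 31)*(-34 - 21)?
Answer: 48669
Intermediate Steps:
x = 55 (x = -1*(-55) = 55)
O(G) = -4*G (O(G) = G*(-4) = -4*G)
k = -87 (k = -3*29 = -87)
-((27*k)*21 + O(-3)*(0 + x)) = -((27*(-87))*21 + (-4*(-3))*(0 + 55)) = -(-2349*21 + 12*55) = -(-49329 + 660) = -1*(-48669) = 48669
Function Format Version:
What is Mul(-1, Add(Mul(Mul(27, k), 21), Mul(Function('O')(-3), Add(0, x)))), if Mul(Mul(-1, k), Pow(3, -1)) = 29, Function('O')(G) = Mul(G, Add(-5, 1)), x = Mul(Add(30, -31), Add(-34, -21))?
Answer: 48669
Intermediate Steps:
x = 55 (x = Mul(-1, -55) = 55)
Function('O')(G) = Mul(-4, G) (Function('O')(G) = Mul(G, -4) = Mul(-4, G))
k = -87 (k = Mul(-3, 29) = -87)
Mul(-1, Add(Mul(Mul(27, k), 21), Mul(Function('O')(-3), Add(0, x)))) = Mul(-1, Add(Mul(Mul(27, -87), 21), Mul(Mul(-4, -3), Add(0, 55)))) = Mul(-1, Add(Mul(-2349, 21), Mul(12, 55))) = Mul(-1, Add(-49329, 660)) = Mul(-1, -48669) = 48669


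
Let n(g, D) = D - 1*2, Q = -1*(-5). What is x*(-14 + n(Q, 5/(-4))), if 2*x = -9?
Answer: 621/8 ≈ 77.625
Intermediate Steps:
Q = 5
x = -9/2 (x = (½)*(-9) = -9/2 ≈ -4.5000)
n(g, D) = -2 + D (n(g, D) = D - 2 = -2 + D)
x*(-14 + n(Q, 5/(-4))) = -9*(-14 + (-2 + 5/(-4)))/2 = -9*(-14 + (-2 + 5*(-¼)))/2 = -9*(-14 + (-2 - 5/4))/2 = -9*(-14 - 13/4)/2 = -9/2*(-69/4) = 621/8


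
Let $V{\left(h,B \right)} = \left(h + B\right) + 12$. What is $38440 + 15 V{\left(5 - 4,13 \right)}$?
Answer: $38830$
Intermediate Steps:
$V{\left(h,B \right)} = 12 + B + h$ ($V{\left(h,B \right)} = \left(B + h\right) + 12 = 12 + B + h$)
$38440 + 15 V{\left(5 - 4,13 \right)} = 38440 + 15 \left(12 + 13 + \left(5 - 4\right)\right) = 38440 + 15 \left(12 + 13 + 1\right) = 38440 + 15 \cdot 26 = 38440 + 390 = 38830$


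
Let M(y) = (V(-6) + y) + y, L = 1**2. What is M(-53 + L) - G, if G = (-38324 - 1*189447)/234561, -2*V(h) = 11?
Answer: -50913317/469122 ≈ -108.53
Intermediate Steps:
V(h) = -11/2 (V(h) = -1/2*11 = -11/2)
L = 1
G = -227771/234561 (G = (-38324 - 189447)*(1/234561) = -227771*1/234561 = -227771/234561 ≈ -0.97105)
M(y) = -11/2 + 2*y (M(y) = (-11/2 + y) + y = -11/2 + 2*y)
M(-53 + L) - G = (-11/2 + 2*(-53 + 1)) - 1*(-227771/234561) = (-11/2 + 2*(-52)) + 227771/234561 = (-11/2 - 104) + 227771/234561 = -219/2 + 227771/234561 = -50913317/469122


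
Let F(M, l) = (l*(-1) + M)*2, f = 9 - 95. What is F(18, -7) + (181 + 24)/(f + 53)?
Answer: 1445/33 ≈ 43.788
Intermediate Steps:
f = -86
F(M, l) = -2*l + 2*M (F(M, l) = (-l + M)*2 = (M - l)*2 = -2*l + 2*M)
F(18, -7) + (181 + 24)/(f + 53) = (-2*(-7) + 2*18) + (181 + 24)/(-86 + 53) = (14 + 36) + 205/(-33) = 50 + 205*(-1/33) = 50 - 205/33 = 1445/33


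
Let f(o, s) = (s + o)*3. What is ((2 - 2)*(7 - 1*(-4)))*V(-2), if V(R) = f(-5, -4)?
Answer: 0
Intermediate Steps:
f(o, s) = 3*o + 3*s (f(o, s) = (o + s)*3 = 3*o + 3*s)
V(R) = -27 (V(R) = 3*(-5) + 3*(-4) = -15 - 12 = -27)
((2 - 2)*(7 - 1*(-4)))*V(-2) = ((2 - 2)*(7 - 1*(-4)))*(-27) = (0*(7 + 4))*(-27) = (0*11)*(-27) = 0*(-27) = 0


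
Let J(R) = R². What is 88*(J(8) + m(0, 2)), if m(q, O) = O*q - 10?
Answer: 4752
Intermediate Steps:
m(q, O) = -10 + O*q
88*(J(8) + m(0, 2)) = 88*(8² + (-10 + 2*0)) = 88*(64 + (-10 + 0)) = 88*(64 - 10) = 88*54 = 4752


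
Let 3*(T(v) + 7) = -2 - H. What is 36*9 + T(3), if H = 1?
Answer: 316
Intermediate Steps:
T(v) = -8 (T(v) = -7 + (-2 - 1*1)/3 = -7 + (-2 - 1)/3 = -7 + (⅓)*(-3) = -7 - 1 = -8)
36*9 + T(3) = 36*9 - 8 = 324 - 8 = 316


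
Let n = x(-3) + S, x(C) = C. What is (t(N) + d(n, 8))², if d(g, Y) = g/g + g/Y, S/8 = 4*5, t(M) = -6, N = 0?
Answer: 13689/64 ≈ 213.89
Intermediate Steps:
S = 160 (S = 8*(4*5) = 8*20 = 160)
n = 157 (n = -3 + 160 = 157)
d(g, Y) = 1 + g/Y
(t(N) + d(n, 8))² = (-6 + (8 + 157)/8)² = (-6 + (⅛)*165)² = (-6 + 165/8)² = (117/8)² = 13689/64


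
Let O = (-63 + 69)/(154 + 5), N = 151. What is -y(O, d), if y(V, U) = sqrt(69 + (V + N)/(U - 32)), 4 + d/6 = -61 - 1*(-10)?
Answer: -sqrt(25245495194)/19186 ≈ -8.2815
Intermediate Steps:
d = -330 (d = -24 + 6*(-61 - 1*(-10)) = -24 + 6*(-61 + 10) = -24 + 6*(-51) = -24 - 306 = -330)
O = 2/53 (O = 6/159 = 6*(1/159) = 2/53 ≈ 0.037736)
y(V, U) = sqrt(69 + (151 + V)/(-32 + U)) (y(V, U) = sqrt(69 + (V + 151)/(U - 32)) = sqrt(69 + (151 + V)/(-32 + U)))
-y(O, d) = -sqrt((-2057 + 2/53 + 69*(-330))/(-32 - 330)) = -sqrt((-2057 + 2/53 - 22770)/(-362)) = -sqrt(-1/362*(-1315829/53)) = -sqrt(1315829/19186) = -sqrt(25245495194)/19186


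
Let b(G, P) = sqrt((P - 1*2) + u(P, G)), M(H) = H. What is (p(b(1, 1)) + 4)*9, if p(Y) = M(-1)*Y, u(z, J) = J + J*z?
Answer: 27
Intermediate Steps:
b(G, P) = sqrt(-2 + P + G*(1 + P)) (b(G, P) = sqrt((P - 1*2) + G*(1 + P)) = sqrt((P - 2) + G*(1 + P)) = sqrt((-2 + P) + G*(1 + P)) = sqrt(-2 + P + G*(1 + P)))
p(Y) = -Y
(p(b(1, 1)) + 4)*9 = (-sqrt(-2 + 1 + 1*(1 + 1)) + 4)*9 = (-sqrt(-2 + 1 + 1*2) + 4)*9 = (-sqrt(-2 + 1 + 2) + 4)*9 = (-sqrt(1) + 4)*9 = (-1*1 + 4)*9 = (-1 + 4)*9 = 3*9 = 27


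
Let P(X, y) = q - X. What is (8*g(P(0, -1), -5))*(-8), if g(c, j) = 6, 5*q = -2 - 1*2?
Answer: -384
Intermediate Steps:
q = -⅘ (q = (-2 - 1*2)/5 = (-2 - 2)/5 = (⅕)*(-4) = -⅘ ≈ -0.80000)
P(X, y) = -⅘ - X
(8*g(P(0, -1), -5))*(-8) = (8*6)*(-8) = 48*(-8) = -384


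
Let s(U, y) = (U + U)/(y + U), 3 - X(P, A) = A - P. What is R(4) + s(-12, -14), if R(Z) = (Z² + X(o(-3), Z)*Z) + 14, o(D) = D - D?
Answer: 350/13 ≈ 26.923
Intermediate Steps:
o(D) = 0
X(P, A) = 3 + P - A (X(P, A) = 3 - (A - P) = 3 + (P - A) = 3 + P - A)
R(Z) = 14 + Z² + Z*(3 - Z) (R(Z) = (Z² + (3 + 0 - Z)*Z) + 14 = (Z² + (3 - Z)*Z) + 14 = (Z² + Z*(3 - Z)) + 14 = 14 + Z² + Z*(3 - Z))
s(U, y) = 2*U/(U + y) (s(U, y) = (2*U)/(U + y) = 2*U/(U + y))
R(4) + s(-12, -14) = (14 + 3*4) + 2*(-12)/(-12 - 14) = (14 + 12) + 2*(-12)/(-26) = 26 + 2*(-12)*(-1/26) = 26 + 12/13 = 350/13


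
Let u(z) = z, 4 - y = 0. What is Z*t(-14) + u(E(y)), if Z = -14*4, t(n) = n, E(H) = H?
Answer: 788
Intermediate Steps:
y = 4 (y = 4 - 1*0 = 4 + 0 = 4)
Z = -56
Z*t(-14) + u(E(y)) = -56*(-14) + 4 = 784 + 4 = 788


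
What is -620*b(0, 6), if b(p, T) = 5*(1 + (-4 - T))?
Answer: 27900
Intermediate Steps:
b(p, T) = -15 - 5*T (b(p, T) = 5*(-3 - T) = -15 - 5*T)
-620*b(0, 6) = -620*(-15 - 5*6) = -620*(-15 - 30) = -620*(-45) = 27900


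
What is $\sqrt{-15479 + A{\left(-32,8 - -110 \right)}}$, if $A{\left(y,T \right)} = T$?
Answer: $i \sqrt{15361} \approx 123.94 i$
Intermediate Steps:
$\sqrt{-15479 + A{\left(-32,8 - -110 \right)}} = \sqrt{-15479 + \left(8 - -110\right)} = \sqrt{-15479 + \left(8 + 110\right)} = \sqrt{-15479 + 118} = \sqrt{-15361} = i \sqrt{15361}$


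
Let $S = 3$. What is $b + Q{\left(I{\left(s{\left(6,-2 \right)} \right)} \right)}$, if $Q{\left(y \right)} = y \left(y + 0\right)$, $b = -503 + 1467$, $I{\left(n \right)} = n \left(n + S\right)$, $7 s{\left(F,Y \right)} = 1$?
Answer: $\frac{2315048}{2401} \approx 964.2$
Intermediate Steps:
$s{\left(F,Y \right)} = \frac{1}{7}$ ($s{\left(F,Y \right)} = \frac{1}{7} \cdot 1 = \frac{1}{7}$)
$I{\left(n \right)} = n \left(3 + n\right)$ ($I{\left(n \right)} = n \left(n + 3\right) = n \left(3 + n\right)$)
$b = 964$
$Q{\left(y \right)} = y^{2}$ ($Q{\left(y \right)} = y y = y^{2}$)
$b + Q{\left(I{\left(s{\left(6,-2 \right)} \right)} \right)} = 964 + \left(\frac{3 + \frac{1}{7}}{7}\right)^{2} = 964 + \left(\frac{1}{7} \cdot \frac{22}{7}\right)^{2} = 964 + \left(\frac{22}{49}\right)^{2} = 964 + \frac{484}{2401} = \frac{2315048}{2401}$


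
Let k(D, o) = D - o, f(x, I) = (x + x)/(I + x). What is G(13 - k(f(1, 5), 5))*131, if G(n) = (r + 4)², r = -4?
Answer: 0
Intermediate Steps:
f(x, I) = 2*x/(I + x) (f(x, I) = (2*x)/(I + x) = 2*x/(I + x))
G(n) = 0 (G(n) = (-4 + 4)² = 0² = 0)
G(13 - k(f(1, 5), 5))*131 = 0*131 = 0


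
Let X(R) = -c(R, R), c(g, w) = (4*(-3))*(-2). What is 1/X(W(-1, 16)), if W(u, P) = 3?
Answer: -1/24 ≈ -0.041667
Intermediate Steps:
c(g, w) = 24 (c(g, w) = -12*(-2) = 24)
X(R) = -24 (X(R) = -1*24 = -24)
1/X(W(-1, 16)) = 1/(-24) = -1/24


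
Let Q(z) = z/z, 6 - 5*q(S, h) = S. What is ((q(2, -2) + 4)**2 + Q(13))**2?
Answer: 361201/625 ≈ 577.92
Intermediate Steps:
q(S, h) = 6/5 - S/5
Q(z) = 1
((q(2, -2) + 4)**2 + Q(13))**2 = (((6/5 - 1/5*2) + 4)**2 + 1)**2 = (((6/5 - 2/5) + 4)**2 + 1)**2 = ((4/5 + 4)**2 + 1)**2 = ((24/5)**2 + 1)**2 = (576/25 + 1)**2 = (601/25)**2 = 361201/625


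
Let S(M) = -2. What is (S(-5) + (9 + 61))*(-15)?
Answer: -1020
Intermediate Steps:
(S(-5) + (9 + 61))*(-15) = (-2 + (9 + 61))*(-15) = (-2 + 70)*(-15) = 68*(-15) = -1020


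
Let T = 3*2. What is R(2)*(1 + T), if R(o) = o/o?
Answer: 7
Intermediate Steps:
R(o) = 1
T = 6
R(2)*(1 + T) = 1*(1 + 6) = 1*7 = 7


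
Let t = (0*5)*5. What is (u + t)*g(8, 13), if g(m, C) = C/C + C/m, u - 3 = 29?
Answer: 84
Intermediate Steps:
t = 0 (t = 0*5 = 0)
u = 32 (u = 3 + 29 = 32)
g(m, C) = 1 + C/m
(u + t)*g(8, 13) = (32 + 0)*((13 + 8)/8) = 32*((⅛)*21) = 32*(21/8) = 84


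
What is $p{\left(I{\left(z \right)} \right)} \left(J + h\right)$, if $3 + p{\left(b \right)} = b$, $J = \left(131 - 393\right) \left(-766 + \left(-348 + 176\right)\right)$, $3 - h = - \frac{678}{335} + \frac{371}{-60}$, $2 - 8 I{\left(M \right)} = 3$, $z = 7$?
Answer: $- \frac{4939920865}{6432} \approx -7.6802 \cdot 10^{5}$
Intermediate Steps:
$I{\left(M \right)} = - \frac{1}{8}$ ($I{\left(M \right)} = \frac{1}{4} - \frac{3}{8} = - \frac{1}{8}$)
$h = \frac{45053}{4020}$ ($h = 3 - \left(- \frac{678}{335} + \frac{371}{-60}\right) = 3 - \left(\left(-678\right) \frac{1}{335} + 371 \left(- \frac{1}{60}\right)\right) = 3 - \left(- \frac{678}{335} - \frac{371}{60}\right) = 3 - - \frac{32993}{4020} = 3 + \frac{32993}{4020} = \frac{45053}{4020} \approx 11.207$)
$J = 245756$ ($J = - 262 \left(-766 - 172\right) = \left(-262\right) \left(-938\right) = 245756$)
$p{\left(b \right)} = -3 + b$
$p{\left(I{\left(z \right)} \right)} \left(J + h\right) = \left(-3 - \frac{1}{8}\right) \left(245756 + \frac{45053}{4020}\right) = \left(- \frac{25}{8}\right) \frac{987984173}{4020} = - \frac{4939920865}{6432}$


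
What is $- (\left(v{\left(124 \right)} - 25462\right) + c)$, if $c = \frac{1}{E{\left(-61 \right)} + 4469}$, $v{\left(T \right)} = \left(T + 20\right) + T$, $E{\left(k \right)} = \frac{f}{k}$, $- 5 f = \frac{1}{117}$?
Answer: $\frac{4017845009919}{159476266} \approx 25194.0$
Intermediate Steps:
$f = - \frac{1}{585}$ ($f = - \frac{1}{5 \cdot 117} = \left(- \frac{1}{5}\right) \frac{1}{117} = - \frac{1}{585} \approx -0.0017094$)
$E{\left(k \right)} = - \frac{1}{585 k}$
$v{\left(T \right)} = 20 + 2 T$ ($v{\left(T \right)} = \left(20 + T\right) + T = 20 + 2 T$)
$c = \frac{35685}{159476266}$ ($c = \frac{1}{- \frac{1}{585 \left(-61\right)} + 4469} = \frac{1}{\left(- \frac{1}{585}\right) \left(- \frac{1}{61}\right) + 4469} = \frac{1}{\frac{1}{35685} + 4469} = \frac{1}{\frac{159476266}{35685}} = \frac{35685}{159476266} \approx 0.00022376$)
$- (\left(v{\left(124 \right)} - 25462\right) + c) = - (\left(\left(20 + 2 \cdot 124\right) - 25462\right) + \frac{35685}{159476266}) = - (\left(\left(20 + 248\right) - 25462\right) + \frac{35685}{159476266}) = - (\left(268 - 25462\right) + \frac{35685}{159476266}) = - (-25194 + \frac{35685}{159476266}) = \left(-1\right) \left(- \frac{4017845009919}{159476266}\right) = \frac{4017845009919}{159476266}$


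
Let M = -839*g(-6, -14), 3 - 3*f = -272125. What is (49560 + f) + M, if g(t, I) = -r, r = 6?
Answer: 435910/3 ≈ 1.4530e+5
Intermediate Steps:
g(t, I) = -6 (g(t, I) = -1*6 = -6)
f = 272128/3 (f = 1 - ⅓*(-272125) = 1 + 272125/3 = 272128/3 ≈ 90709.)
M = 5034 (M = -839*(-6) = 5034)
(49560 + f) + M = (49560 + 272128/3) + 5034 = 420808/3 + 5034 = 435910/3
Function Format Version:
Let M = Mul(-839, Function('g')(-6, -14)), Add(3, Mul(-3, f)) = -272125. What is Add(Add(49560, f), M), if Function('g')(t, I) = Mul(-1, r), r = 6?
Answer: Rational(435910, 3) ≈ 1.4530e+5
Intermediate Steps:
Function('g')(t, I) = -6 (Function('g')(t, I) = Mul(-1, 6) = -6)
f = Rational(272128, 3) (f = Add(1, Mul(Rational(-1, 3), -272125)) = Add(1, Rational(272125, 3)) = Rational(272128, 3) ≈ 90709.)
M = 5034 (M = Mul(-839, -6) = 5034)
Add(Add(49560, f), M) = Add(Add(49560, Rational(272128, 3)), 5034) = Add(Rational(420808, 3), 5034) = Rational(435910, 3)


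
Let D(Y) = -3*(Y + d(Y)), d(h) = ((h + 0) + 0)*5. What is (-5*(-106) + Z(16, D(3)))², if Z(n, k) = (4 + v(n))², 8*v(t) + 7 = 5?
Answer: 75777025/256 ≈ 2.9600e+5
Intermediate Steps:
d(h) = 5*h (d(h) = (h + 0)*5 = h*5 = 5*h)
v(t) = -¼ (v(t) = -7/8 + (⅛)*5 = -7/8 + 5/8 = -¼)
D(Y) = -18*Y (D(Y) = -3*(Y + 5*Y) = -18*Y)
Z(n, k) = 225/16 (Z(n, k) = (4 - ¼)² = (15/4)² = 225/16)
(-5*(-106) + Z(16, D(3)))² = (-5*(-106) + 225/16)² = (530 + 225/16)² = (8705/16)² = 75777025/256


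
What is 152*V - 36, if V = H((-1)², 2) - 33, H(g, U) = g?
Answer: -4900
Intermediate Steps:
V = -32 (V = (-1)² - 33 = 1 - 33 = -32)
152*V - 36 = 152*(-32) - 36 = -4864 - 36 = -4900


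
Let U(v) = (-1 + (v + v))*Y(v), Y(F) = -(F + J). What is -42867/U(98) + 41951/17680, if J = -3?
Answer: 7871953/1679600 ≈ 4.6868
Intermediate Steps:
Y(F) = 3 - F (Y(F) = -(F - 3) = -(-3 + F) = 3 - F)
U(v) = (-1 + 2*v)*(3 - v) (U(v) = (-1 + (v + v))*(3 - v) = (-1 + 2*v)*(3 - v))
-42867/U(98) + 41951/17680 = -42867*(-1/((-1 + 2*98)*(-3 + 98))) + 41951/17680 = -42867*(-1/(95*(-1 + 196))) + 41951*(1/17680) = -42867/((-1*195*95)) + 3227/1360 = -42867/(-18525) + 3227/1360 = -42867*(-1/18525) + 3227/1360 = 14289/6175 + 3227/1360 = 7871953/1679600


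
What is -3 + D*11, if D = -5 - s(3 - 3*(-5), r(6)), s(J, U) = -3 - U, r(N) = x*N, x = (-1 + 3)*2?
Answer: 239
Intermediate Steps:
x = 4 (x = 2*2 = 4)
r(N) = 4*N
D = 22 (D = -5 - (-3 - 4*6) = -5 - (-3 - 1*24) = -5 - (-3 - 24) = -5 - 1*(-27) = -5 + 27 = 22)
-3 + D*11 = -3 + 22*11 = -3 + 242 = 239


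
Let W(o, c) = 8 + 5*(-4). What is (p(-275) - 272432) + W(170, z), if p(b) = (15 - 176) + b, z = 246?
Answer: -272880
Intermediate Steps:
W(o, c) = -12 (W(o, c) = 8 - 20 = -12)
p(b) = -161 + b
(p(-275) - 272432) + W(170, z) = ((-161 - 275) - 272432) - 12 = (-436 - 272432) - 12 = -272868 - 12 = -272880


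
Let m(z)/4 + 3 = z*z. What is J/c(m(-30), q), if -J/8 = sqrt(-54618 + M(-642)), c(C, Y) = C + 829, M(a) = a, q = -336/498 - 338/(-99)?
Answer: -48*I*sqrt(1535)/4417 ≈ -0.42576*I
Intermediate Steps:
q = 22510/8217 (q = -336*1/498 - 338*(-1/99) = -56/83 + 338/99 = 22510/8217 ≈ 2.7394)
m(z) = -12 + 4*z**2 (m(z) = -12 + 4*(z*z) = -12 + 4*z**2)
c(C, Y) = 829 + C
J = -48*I*sqrt(1535) (J = -8*sqrt(-54618 - 642) = -48*I*sqrt(1535) ≈ -1880.6*I)
J/c(m(-30), q) = (-48*I*sqrt(1535))/(829 + (-12 + 4*(-30)**2)) = (-48*I*sqrt(1535))/(829 + (-12 + 4*900)) = (-48*I*sqrt(1535))/(829 + (-12 + 3600)) = (-48*I*sqrt(1535))/(829 + 3588) = -48*I*sqrt(1535)/4417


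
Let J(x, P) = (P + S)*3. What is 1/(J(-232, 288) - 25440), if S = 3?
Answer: -1/24567 ≈ -4.0705e-5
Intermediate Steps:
J(x, P) = 9 + 3*P (J(x, P) = (P + 3)*3 = (3 + P)*3 = 9 + 3*P)
1/(J(-232, 288) - 25440) = 1/((9 + 3*288) - 25440) = 1/((9 + 864) - 25440) = 1/(873 - 25440) = 1/(-24567) = -1/24567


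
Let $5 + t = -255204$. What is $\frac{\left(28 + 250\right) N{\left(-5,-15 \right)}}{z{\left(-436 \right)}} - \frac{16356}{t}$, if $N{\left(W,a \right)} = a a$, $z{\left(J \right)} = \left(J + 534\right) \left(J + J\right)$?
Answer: $- \frac{7282802307}{10904570152} \approx -0.66787$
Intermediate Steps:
$t = -255209$ ($t = -5 - 255204 = -255209$)
$z{\left(J \right)} = 2 J \left(534 + J\right)$ ($z{\left(J \right)} = \left(534 + J\right) 2 J = 2 J \left(534 + J\right)$)
$N{\left(W,a \right)} = a^{2}$
$\frac{\left(28 + 250\right) N{\left(-5,-15 \right)}}{z{\left(-436 \right)}} - \frac{16356}{t} = \frac{\left(28 + 250\right) \left(-15\right)^{2}}{2 \left(-436\right) \left(534 - 436\right)} - \frac{16356}{-255209} = \frac{278 \cdot 225}{2 \left(-436\right) 98} - - \frac{16356}{255209} = \frac{62550}{-85456} + \frac{16356}{255209} = 62550 \left(- \frac{1}{85456}\right) + \frac{16356}{255209} = - \frac{31275}{42728} + \frac{16356}{255209} = - \frac{7282802307}{10904570152}$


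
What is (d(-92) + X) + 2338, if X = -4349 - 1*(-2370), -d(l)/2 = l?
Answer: 543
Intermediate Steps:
d(l) = -2*l
X = -1979 (X = -4349 + 2370 = -1979)
(d(-92) + X) + 2338 = (-2*(-92) - 1979) + 2338 = (184 - 1979) + 2338 = -1795 + 2338 = 543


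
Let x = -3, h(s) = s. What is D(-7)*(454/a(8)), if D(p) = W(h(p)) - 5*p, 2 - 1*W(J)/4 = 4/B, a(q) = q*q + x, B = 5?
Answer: 90346/305 ≈ 296.22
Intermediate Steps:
a(q) = -3 + q² (a(q) = q*q - 3 = q² - 3 = -3 + q²)
W(J) = 24/5 (W(J) = 8 - 16/5 = 24/5)
D(p) = 24/5 - 5*p
D(-7)*(454/a(8)) = (24/5 - 5*(-7))*(454/(-3 + 8²)) = (24/5 + 35)*(454/(-3 + 64)) = 199*(454/61)/5 = 199*(454*(1/61))/5 = (199/5)*(454/61) = 90346/305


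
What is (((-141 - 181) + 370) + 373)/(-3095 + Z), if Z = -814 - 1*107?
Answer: -421/4016 ≈ -0.10483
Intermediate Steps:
Z = -921 (Z = -814 - 107 = -921)
(((-141 - 181) + 370) + 373)/(-3095 + Z) = (((-141 - 181) + 370) + 373)/(-3095 - 921) = ((-322 + 370) + 373)/(-4016) = (48 + 373)*(-1/4016) = 421*(-1/4016) = -421/4016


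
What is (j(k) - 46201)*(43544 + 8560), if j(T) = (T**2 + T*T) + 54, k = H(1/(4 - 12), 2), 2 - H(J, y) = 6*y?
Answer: -2394022488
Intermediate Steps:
H(J, y) = 2 - 6*y
k = -10 (k = 2 - 6*2 = 2 - 12 = -10)
j(T) = 54 + 2*T**2 (j(T) = (T**2 + T**2) + 54 = 2*T**2 + 54 = 54 + 2*T**2)
(j(k) - 46201)*(43544 + 8560) = ((54 + 2*(-10)**2) - 46201)*(43544 + 8560) = ((54 + 2*100) - 46201)*52104 = ((54 + 200) - 46201)*52104 = (254 - 46201)*52104 = -45947*52104 = -2394022488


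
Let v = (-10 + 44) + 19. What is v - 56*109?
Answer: -6051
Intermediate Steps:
v = 53 (v = 34 + 19 = 53)
v - 56*109 = 53 - 56*109 = 53 - 6104 = -6051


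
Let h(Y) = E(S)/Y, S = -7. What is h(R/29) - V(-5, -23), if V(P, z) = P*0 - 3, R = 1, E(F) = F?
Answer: -200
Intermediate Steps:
h(Y) = -7/Y
V(P, z) = -3 (V(P, z) = 0 - 3 = -3)
h(R/29) - V(-5, -23) = -7/(1/29) - 1*(-3) = -7/(1*(1/29)) + 3 = -7/1/29 + 3 = -7*29 + 3 = -203 + 3 = -200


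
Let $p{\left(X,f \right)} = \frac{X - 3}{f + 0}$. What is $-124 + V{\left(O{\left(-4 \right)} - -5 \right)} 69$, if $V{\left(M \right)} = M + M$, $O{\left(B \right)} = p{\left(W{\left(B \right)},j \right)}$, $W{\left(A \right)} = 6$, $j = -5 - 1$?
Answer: $497$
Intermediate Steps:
$j = -6$ ($j = -5 - 1 = -6$)
$p{\left(X,f \right)} = \frac{-3 + X}{f}$
$O{\left(B \right)} = - \frac{1}{2}$ ($O{\left(B \right)} = \frac{-3 + 6}{-6} = \left(- \frac{1}{6}\right) 3 = - \frac{1}{2}$)
$V{\left(M \right)} = 2 M$
$-124 + V{\left(O{\left(-4 \right)} - -5 \right)} 69 = -124 + 2 \left(- \frac{1}{2} - -5\right) 69 = -124 + 2 \left(- \frac{1}{2} + 5\right) 69 = -124 + 2 \cdot \frac{9}{2} \cdot 69 = -124 + 9 \cdot 69 = -124 + 621 = 497$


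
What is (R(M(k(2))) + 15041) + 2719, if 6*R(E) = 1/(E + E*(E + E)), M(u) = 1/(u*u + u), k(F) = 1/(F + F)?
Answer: 63083545/3552 ≈ 17760.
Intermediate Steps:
k(F) = 1/(2*F)
M(u) = 1/(u + u**2) (M(u) = 1/(u**2 + u) = 1/(u + u**2))
R(E) = 1/(6*(E + 2*E**2)) (R(E) = 1/(6*(E + E*(E + E))) = 1/(6*(E + E*(2*E))) = 1/(6*(E + 2*E**2)))
(R(M(k(2))) + 15041) + 2719 = (1/(6*((1/((((1/2)/2))*(1 + (1/2)/2))))*(1 + 2*(1/((((1/2)/2))*(1 + (1/2)/2))))) + 15041) + 2719 = (1/(6*((1/((((1/2)*(1/2)))*(1 + (1/2)*(1/2)))))*(1 + 2*(1/((((1/2)*(1/2)))*(1 + (1/2)*(1/2)))))) + 15041) + 2719 = (1/(6*((1/((1/4)*(1 + 1/4))))*(1 + 2*(1/((1/4)*(1 + 1/4))))) + 15041) + 2719 = (1/(6*((4/(5/4)))*(1 + 2*(4/(5/4)))) + 15041) + 2719 = (1/(6*((4*(4/5)))*(1 + 2*(4*(4/5)))) + 15041) + 2719 = (1/(6*(16/5)*(1 + 2*(16/5))) + 15041) + 2719 = ((1/6)*(5/16)/(1 + 32/5) + 15041) + 2719 = ((1/6)*(5/16)/(37/5) + 15041) + 2719 = ((1/6)*(5/16)*(5/37) + 15041) + 2719 = (25/3552 + 15041) + 2719 = 53425657/3552 + 2719 = 63083545/3552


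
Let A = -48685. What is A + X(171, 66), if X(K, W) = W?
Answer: -48619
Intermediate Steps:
A + X(171, 66) = -48685 + 66 = -48619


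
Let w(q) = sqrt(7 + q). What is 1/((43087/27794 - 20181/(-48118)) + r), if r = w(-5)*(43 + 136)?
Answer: -4493518346887115/146187737398609821697 + 408370357489389659*sqrt(2)/146187737398609821697 ≈ 0.0039198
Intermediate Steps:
r = 179*sqrt(2) (r = sqrt(7 - 5)*(43 + 136) = sqrt(2)*179 = 179*sqrt(2) ≈ 253.14)
1/((43087/27794 - 20181/(-48118)) + r) = 1/((43087/27794 - 20181/(-48118)) + 179*sqrt(2)) = 1/((43087*(1/27794) - 20181*(-1/48118)) + 179*sqrt(2)) = 1/((43087/27794 + 2883/6874) + 179*sqrt(2)) = 1/(94077535/47763989 + 179*sqrt(2))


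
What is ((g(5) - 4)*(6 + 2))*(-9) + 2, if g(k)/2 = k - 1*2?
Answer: -142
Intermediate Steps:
g(k) = -4 + 2*k (g(k) = 2*(k - 1*2) = 2*(k - 2) = 2*(-2 + k) = -4 + 2*k)
((g(5) - 4)*(6 + 2))*(-9) + 2 = (((-4 + 2*5) - 4)*(6 + 2))*(-9) + 2 = (((-4 + 10) - 4)*8)*(-9) + 2 = ((6 - 4)*8)*(-9) + 2 = (2*8)*(-9) + 2 = 16*(-9) + 2 = -144 + 2 = -142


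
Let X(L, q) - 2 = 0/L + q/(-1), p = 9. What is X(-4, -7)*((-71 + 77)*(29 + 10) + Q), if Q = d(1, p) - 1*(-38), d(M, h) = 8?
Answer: 2520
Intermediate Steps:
Q = 46 (Q = 8 - 1*(-38) = 8 + 38 = 46)
X(L, q) = 2 - q (X(L, q) = 2 + (0/L + q/(-1)) = 2 + (0 + q*(-1)) = 2 + (0 - q) = 2 - q)
X(-4, -7)*((-71 + 77)*(29 + 10) + Q) = (2 - 1*(-7))*((-71 + 77)*(29 + 10) + 46) = (2 + 7)*(6*39 + 46) = 9*(234 + 46) = 9*280 = 2520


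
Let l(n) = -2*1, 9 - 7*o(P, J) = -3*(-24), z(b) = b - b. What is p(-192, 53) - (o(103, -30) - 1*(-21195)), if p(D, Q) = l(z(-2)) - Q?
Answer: -21241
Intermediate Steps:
z(b) = 0
o(P, J) = -9 (o(P, J) = 9/7 - (-3)*(-24)/7 = 9/7 - ⅐*72 = 9/7 - 72/7 = -9)
l(n) = -2
p(D, Q) = -2 - Q
p(-192, 53) - (o(103, -30) - 1*(-21195)) = (-2 - 1*53) - (-9 - 1*(-21195)) = (-2 - 53) - (-9 + 21195) = -55 - 1*21186 = -55 - 21186 = -21241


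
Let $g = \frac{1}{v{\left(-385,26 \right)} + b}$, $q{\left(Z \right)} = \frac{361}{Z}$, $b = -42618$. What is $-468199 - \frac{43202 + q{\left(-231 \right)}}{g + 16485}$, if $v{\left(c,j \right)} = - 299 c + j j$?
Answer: $- \frac{43487400744317329}{92881781762} \approx -4.682 \cdot 10^{5}$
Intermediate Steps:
$v{\left(c,j \right)} = j^{2} - 299 c$ ($v{\left(c,j \right)} = - 299 c + j^{2} = j^{2} - 299 c$)
$g = \frac{1}{73173}$ ($g = \frac{1}{\left(26^{2} - -115115\right) - 42618} = \frac{1}{\left(676 + 115115\right) - 42618} = \frac{1}{115791 - 42618} = \frac{1}{73173} \approx 1.3666 \cdot 10^{-5}$)
$-468199 - \frac{43202 + q{\left(-231 \right)}}{g + 16485} = -468199 - \frac{43202 + \frac{361}{-231}}{\frac{1}{73173} + 16485} = -468199 - \frac{43202 + 361 \left(- \frac{1}{231}\right)}{\frac{1206256906}{73173}} = -468199 - \left(43202 - \frac{361}{231}\right) \frac{73173}{1206256906} = -468199 - \frac{9979301}{231} \cdot \frac{73173}{1206256906} = -468199 - \frac{243405130691}{92881781762} = - \frac{43487400744317329}{92881781762}$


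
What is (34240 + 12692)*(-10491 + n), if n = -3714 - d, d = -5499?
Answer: -408589992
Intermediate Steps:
n = 1785 (n = -3714 - 1*(-5499) = -3714 + 5499 = 1785)
(34240 + 12692)*(-10491 + n) = (34240 + 12692)*(-10491 + 1785) = 46932*(-8706) = -408589992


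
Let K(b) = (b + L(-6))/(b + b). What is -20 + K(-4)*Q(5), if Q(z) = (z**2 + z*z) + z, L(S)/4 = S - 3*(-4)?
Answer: -315/2 ≈ -157.50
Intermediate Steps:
L(S) = 48 + 4*S (L(S) = 4*(S - 3*(-4)) = 4*(S + 12) = 4*(12 + S) = 48 + 4*S)
Q(z) = z + 2*z**2 (Q(z) = (z**2 + z**2) + z = 2*z**2 + z = z + 2*z**2)
K(b) = (24 + b)/(2*b) (K(b) = (b + (48 + 4*(-6)))/(b + b) = (b + (48 - 24))/((2*b)) = (b + 24)*(1/(2*b)) = (24 + b)*(1/(2*b)) = (24 + b)/(2*b))
-20 + K(-4)*Q(5) = -20 + ((1/2)*(24 - 4)/(-4))*(5*(1 + 2*5)) = -20 + ((1/2)*(-1/4)*20)*(5*(1 + 10)) = -20 - 25*11/2 = -20 - 5/2*55 = -20 - 275/2 = -315/2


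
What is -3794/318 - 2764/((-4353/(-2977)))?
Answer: -438859231/230709 ≈ -1902.2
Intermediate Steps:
-3794/318 - 2764/((-4353/(-2977))) = -3794*1/318 - 2764/((-4353*(-1/2977))) = -1897/159 - 2764/4353/2977 = -1897/159 - 2764*2977/4353 = -1897/159 - 8228428/4353 = -438859231/230709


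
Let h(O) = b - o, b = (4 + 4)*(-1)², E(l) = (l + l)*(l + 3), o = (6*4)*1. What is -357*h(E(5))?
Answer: 5712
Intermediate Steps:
o = 24 (o = 24*1 = 24)
E(l) = 2*l*(3 + l) (E(l) = (2*l)*(3 + l) = 2*l*(3 + l))
b = 8 (b = 8*1 = 8)
h(O) = -16 (h(O) = 8 - 1*24 = 8 - 24 = -16)
-357*h(E(5)) = -357*(-16) = 5712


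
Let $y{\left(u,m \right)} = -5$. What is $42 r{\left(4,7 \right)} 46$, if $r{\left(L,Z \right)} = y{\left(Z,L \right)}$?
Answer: $-9660$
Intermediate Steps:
$r{\left(L,Z \right)} = -5$
$42 r{\left(4,7 \right)} 46 = 42 \left(-5\right) 46 = \left(-210\right) 46 = -9660$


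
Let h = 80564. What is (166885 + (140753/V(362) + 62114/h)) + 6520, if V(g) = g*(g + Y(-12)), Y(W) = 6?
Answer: 465268458338509/2683103456 ≈ 1.7341e+5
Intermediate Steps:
V(g) = g*(6 + g) (V(g) = g*(g + 6) = g*(6 + g))
(166885 + (140753/V(362) + 62114/h)) + 6520 = (166885 + (140753/((362*(6 + 362))) + 62114/80564)) + 6520 = (166885 + (140753/((362*368)) + 62114*(1/80564))) + 6520 = (166885 + (140753/133216 + 31057/40282)) + 6520 = (166885 + 4903550829/2683103456) + 6520 = 447774623805389/2683103456 + 6520 = 465268458338509/2683103456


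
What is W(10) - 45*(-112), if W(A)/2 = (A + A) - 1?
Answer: 5078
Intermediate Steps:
W(A) = -2 + 4*A (W(A) = 2*((A + A) - 1) = 2*(2*A - 1) = 2*(-1 + 2*A) = -2 + 4*A)
W(10) - 45*(-112) = (-2 + 4*10) - 45*(-112) = (-2 + 40) + 5040 = 38 + 5040 = 5078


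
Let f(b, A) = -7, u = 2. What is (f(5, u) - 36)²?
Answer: 1849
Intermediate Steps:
(f(5, u) - 36)² = (-7 - 36)² = (-43)² = 1849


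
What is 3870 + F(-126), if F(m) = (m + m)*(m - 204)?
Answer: 87030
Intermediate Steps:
F(m) = 2*m*(-204 + m) (F(m) = (2*m)*(-204 + m) = 2*m*(-204 + m))
3870 + F(-126) = 3870 + 2*(-126)*(-204 - 126) = 3870 + 2*(-126)*(-330) = 3870 + 83160 = 87030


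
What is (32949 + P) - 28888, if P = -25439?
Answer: -21378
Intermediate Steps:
(32949 + P) - 28888 = (32949 - 25439) - 28888 = 7510 - 28888 = -21378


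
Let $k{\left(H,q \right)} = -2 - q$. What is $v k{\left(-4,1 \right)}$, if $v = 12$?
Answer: $-36$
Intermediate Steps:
$v k{\left(-4,1 \right)} = 12 \left(-2 - 1\right) = 12 \left(-3\right) = -36$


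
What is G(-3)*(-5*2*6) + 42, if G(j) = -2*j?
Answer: -318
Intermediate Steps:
G(-3)*(-5*2*6) + 42 = (-2*(-3))*(-5*2*6) + 42 = 6*(-10*6) + 42 = 6*(-60) + 42 = -360 + 42 = -318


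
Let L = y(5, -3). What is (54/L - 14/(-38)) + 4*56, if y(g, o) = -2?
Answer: 3750/19 ≈ 197.37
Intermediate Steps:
L = -2
(54/L - 14/(-38)) + 4*56 = (54/(-2) - 14/(-38)) + 4*56 = (54*(-½) - 14*(-1/38)) + 224 = (-27 + 7/19) + 224 = -506/19 + 224 = 3750/19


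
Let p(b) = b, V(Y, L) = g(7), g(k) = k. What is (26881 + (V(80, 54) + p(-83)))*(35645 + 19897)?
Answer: 1488803310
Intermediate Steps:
V(Y, L) = 7
(26881 + (V(80, 54) + p(-83)))*(35645 + 19897) = (26881 + (7 - 83))*(35645 + 19897) = (26881 - 76)*55542 = 26805*55542 = 1488803310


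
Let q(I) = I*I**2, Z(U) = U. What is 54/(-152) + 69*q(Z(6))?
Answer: 1132677/76 ≈ 14904.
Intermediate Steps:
q(I) = I**3
54/(-152) + 69*q(Z(6)) = 54/(-152) + 69*6**3 = 54*(-1/152) + 69*216 = -27/76 + 14904 = 1132677/76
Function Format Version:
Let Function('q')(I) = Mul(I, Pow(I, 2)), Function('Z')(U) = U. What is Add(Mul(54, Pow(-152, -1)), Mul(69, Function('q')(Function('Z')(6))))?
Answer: Rational(1132677, 76) ≈ 14904.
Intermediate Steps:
Function('q')(I) = Pow(I, 3)
Add(Mul(54, Pow(-152, -1)), Mul(69, Function('q')(Function('Z')(6)))) = Add(Mul(54, Pow(-152, -1)), Mul(69, Pow(6, 3))) = Add(Mul(54, Rational(-1, 152)), Mul(69, 216)) = Add(Rational(-27, 76), 14904) = Rational(1132677, 76)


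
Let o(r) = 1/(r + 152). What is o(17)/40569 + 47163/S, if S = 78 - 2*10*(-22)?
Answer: 323357121761/3551491398 ≈ 91.048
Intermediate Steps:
o(r) = 1/(152 + r)
S = 518 (S = 78 - 20*(-22) = 78 + 440 = 518)
o(17)/40569 + 47163/S = 1/((152 + 17)*40569) + 47163/518 = (1/40569)/169 + 47163*(1/518) = (1/169)*(1/40569) + 47163/518 = 1/6856161 + 47163/518 = 323357121761/3551491398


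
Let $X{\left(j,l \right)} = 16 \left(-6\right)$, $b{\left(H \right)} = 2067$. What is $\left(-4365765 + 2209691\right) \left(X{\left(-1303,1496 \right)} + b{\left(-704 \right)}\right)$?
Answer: $-4249621854$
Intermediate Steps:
$X{\left(j,l \right)} = -96$
$\left(-4365765 + 2209691\right) \left(X{\left(-1303,1496 \right)} + b{\left(-704 \right)}\right) = \left(-4365765 + 2209691\right) \left(-96 + 2067\right) = \left(-2156074\right) 1971 = -4249621854$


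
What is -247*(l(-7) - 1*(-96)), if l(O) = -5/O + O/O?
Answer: -168948/7 ≈ -24135.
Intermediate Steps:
l(O) = 1 - 5/O (l(O) = -5/O + 1 = 1 - 5/O)
-247*(l(-7) - 1*(-96)) = -247*((-5 - 7)/(-7) - 1*(-96)) = -247*(-⅐*(-12) + 96) = -247*(12/7 + 96) = -247*684/7 = -168948/7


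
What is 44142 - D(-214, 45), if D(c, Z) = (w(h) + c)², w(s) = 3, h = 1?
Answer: -379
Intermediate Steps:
D(c, Z) = (3 + c)²
44142 - D(-214, 45) = 44142 - (3 - 214)² = 44142 - 1*(-211)² = 44142 - 1*44521 = 44142 - 44521 = -379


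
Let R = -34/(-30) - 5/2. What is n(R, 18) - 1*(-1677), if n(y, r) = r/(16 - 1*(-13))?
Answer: 48651/29 ≈ 1677.6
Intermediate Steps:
R = -41/30 (R = -34*(-1/30) - 5*½ = 17/15 - 5/2 = -41/30 ≈ -1.3667)
n(y, r) = r/29 (n(y, r) = r/(16 + 13) = r/29)
n(R, 18) - 1*(-1677) = (1/29)*18 - 1*(-1677) = 18/29 + 1677 = 48651/29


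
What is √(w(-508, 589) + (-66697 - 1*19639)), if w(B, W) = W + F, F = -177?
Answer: 2*I*√21481 ≈ 293.13*I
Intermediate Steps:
w(B, W) = -177 + W (w(B, W) = W - 177 = -177 + W)
√(w(-508, 589) + (-66697 - 1*19639)) = √((-177 + 589) + (-66697 - 1*19639)) = √(412 + (-66697 - 19639)) = √(412 - 86336) = √(-85924) = 2*I*√21481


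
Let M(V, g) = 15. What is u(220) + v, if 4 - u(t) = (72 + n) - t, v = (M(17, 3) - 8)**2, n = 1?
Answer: 200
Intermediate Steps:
v = 49 (v = (15 - 8)**2 = 7**2 = 49)
u(t) = -69 + t (u(t) = 4 - ((72 + 1) - t) = 4 - (73 - t) = 4 + (-73 + t) = -69 + t)
u(220) + v = (-69 + 220) + 49 = 151 + 49 = 200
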